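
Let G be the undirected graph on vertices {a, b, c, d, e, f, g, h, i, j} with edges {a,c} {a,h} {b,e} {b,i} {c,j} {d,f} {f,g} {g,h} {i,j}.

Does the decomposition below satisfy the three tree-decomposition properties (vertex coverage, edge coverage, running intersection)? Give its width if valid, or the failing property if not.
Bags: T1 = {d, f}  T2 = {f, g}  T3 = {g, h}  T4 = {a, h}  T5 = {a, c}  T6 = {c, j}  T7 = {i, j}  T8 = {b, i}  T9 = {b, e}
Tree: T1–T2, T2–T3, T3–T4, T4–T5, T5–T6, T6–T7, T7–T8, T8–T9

Yes; width 1.

Every vertex of G appears in some bag (union = {a, b, c, d, e, f, g, h, i, j}); every edge is covered by a bag; and for each vertex v the set of bags containing v is connected in the bag tree. The decomposition is therefore valid. The largest bag has 2 vertices, so the width is 1.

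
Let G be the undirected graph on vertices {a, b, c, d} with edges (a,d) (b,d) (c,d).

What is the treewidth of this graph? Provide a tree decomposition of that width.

Every bag has size at most 2, so the width is 2 − 1 = 1 and tw(G) ≤ 1. Since G has at least one edge (e.g. d–a), it is not an edgeless graph, so tw(G) ≥ 1. Combining the bounds, tw(G) = 1.

Treewidth 1.
One such decomposition:
Bags: B1 = {a, d}  B2 = {b, d}  B3 = {c, d}
Tree: B1–B2, B2–B3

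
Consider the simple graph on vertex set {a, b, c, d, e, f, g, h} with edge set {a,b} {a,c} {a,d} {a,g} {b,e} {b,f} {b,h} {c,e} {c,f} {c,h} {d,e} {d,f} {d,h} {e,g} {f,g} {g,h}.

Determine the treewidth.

4

A width-4 tree decomposition is:
Bags: B1 = {b, c, d, f, g}  B2 = {b, c, d, e, g}  B3 = {b, c, d, g, h}  B4 = {a, b, c, d, g}
Tree: B1–B2, B2–B3, B3–B4
Every bag has size at most 5, so the width is 5 − 1 = 4 and tw(G) ≤ 4. For the lower bound: the 5 vertex sets {c,f}, {d,e}, {b,h}, {g}, {a} are disjoint, each induces a connected subgraph, and every pair is joined by at least one edge of G. Contracting each set to a single vertex therefore yields K_{5} as a minor, and since treewidth is minor-monotone, tw(G) ≥ tw(K_{5}) = 4. Hence tw(G) = 4 exactly.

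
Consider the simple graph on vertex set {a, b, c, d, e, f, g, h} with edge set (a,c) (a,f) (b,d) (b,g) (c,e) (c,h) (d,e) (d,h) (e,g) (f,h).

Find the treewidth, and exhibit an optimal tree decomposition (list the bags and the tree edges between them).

Treewidth 2.
One such decomposition:
Bags: B1 = {b, d, g}  B2 = {d, e, g}  B3 = {d, e, h}  B4 = {c, e, h}  B5 = {c, f, h}  B6 = {a, c, f}
Tree: B1–B2, B2–B3, B3–B4, B4–B5, B5–B6

The largest bag has 3 vertices, giving width 2; this decomposition certifies tw(G) ≤ 2. Since b–g–e–d–b is a cycle in G, G is not acyclic. Forests are exactly the graphs of treewidth ≤ 1, so tw(G) ≥ 2. Hence tw(G) = 2 exactly.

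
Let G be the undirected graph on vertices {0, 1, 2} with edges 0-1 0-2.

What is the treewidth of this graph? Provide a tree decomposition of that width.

Each bag holds 2 vertices, so the decomposition has width 1, which upper-bounds the treewidth. Any graph with an edge has treewidth ≥ 1, and G has the edge 1–0. Combining the bounds, tw(G) = 1.

Treewidth 1.
One such decomposition:
Bags: B1 = {0, 1}  B2 = {0, 2}
Tree: B1–B2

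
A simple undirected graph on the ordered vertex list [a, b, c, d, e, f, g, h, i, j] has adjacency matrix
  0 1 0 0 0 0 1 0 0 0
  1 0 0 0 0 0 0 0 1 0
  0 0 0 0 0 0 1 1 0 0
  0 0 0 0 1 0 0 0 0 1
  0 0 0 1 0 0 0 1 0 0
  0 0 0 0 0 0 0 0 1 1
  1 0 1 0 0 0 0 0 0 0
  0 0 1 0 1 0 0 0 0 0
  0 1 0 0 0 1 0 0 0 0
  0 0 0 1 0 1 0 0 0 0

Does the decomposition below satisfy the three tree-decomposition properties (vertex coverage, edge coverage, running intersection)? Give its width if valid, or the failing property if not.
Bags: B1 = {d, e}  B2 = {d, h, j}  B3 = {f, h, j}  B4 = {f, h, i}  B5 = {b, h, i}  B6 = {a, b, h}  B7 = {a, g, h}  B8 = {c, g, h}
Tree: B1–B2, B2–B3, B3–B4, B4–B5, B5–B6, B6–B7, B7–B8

No — edge (h,e) lies in no bag.

A tree decomposition must satisfy three properties: every vertex lies in some bag; for every edge, both endpoints lie together in some bag; and for every vertex, the bags containing it form a connected subtree. Here edge (h,e) lies in no bag, so the decomposition is invalid.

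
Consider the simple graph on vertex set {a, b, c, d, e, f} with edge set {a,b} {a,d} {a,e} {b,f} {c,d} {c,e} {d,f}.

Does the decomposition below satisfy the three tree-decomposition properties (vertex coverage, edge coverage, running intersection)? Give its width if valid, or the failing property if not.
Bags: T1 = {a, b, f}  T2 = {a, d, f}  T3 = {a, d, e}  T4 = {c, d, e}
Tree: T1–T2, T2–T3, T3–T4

Yes; width 2.

Vertex coverage: the bags together contain {a, b, c, d, e, f}, the full vertex set. Edge coverage: each edge of G has both endpoints in at least one bag. Running intersection: for every vertex, the bags containing it form a connected subtree. All three properties hold, so this is a valid tree decomposition of width max|bag| − 1 = 2, and hence tw(G) ≤ 2.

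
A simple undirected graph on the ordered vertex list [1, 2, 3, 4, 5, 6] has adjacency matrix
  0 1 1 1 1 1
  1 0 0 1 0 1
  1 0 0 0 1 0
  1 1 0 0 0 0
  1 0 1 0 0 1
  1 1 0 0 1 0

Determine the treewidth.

A width-2 tree decomposition is:
Bags: B1 = {1, 3, 5}  B2 = {1, 5, 6}  B3 = {1, 2, 6}  B4 = {1, 2, 4}
Tree: B1–B2, B2–B3, B3–B4
Each bag holds 3 vertices, so the decomposition has width 2, which upper-bounds the treewidth. For the lower bound, the 3 vertices {1, 2, 4} are pairwise adjacent, and any tree decomposition puts a clique entirely inside one bag — forcing width ≥ 2. Therefore the treewidth is 2.

2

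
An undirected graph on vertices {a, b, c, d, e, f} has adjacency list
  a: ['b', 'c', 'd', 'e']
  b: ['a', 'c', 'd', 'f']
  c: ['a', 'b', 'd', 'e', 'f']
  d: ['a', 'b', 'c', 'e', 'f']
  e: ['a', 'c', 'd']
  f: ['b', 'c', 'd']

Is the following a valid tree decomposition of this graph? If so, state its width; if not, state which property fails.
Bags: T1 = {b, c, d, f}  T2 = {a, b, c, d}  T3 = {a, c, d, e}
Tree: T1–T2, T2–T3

Yes; width 3.

Vertex coverage: the bags together contain {a, b, c, d, e, f}, the full vertex set. Edge coverage: each edge of G has both endpoints in at least one bag. Running intersection: for every vertex, the bags containing it form a connected subtree. All three properties hold, so this is a valid tree decomposition of width max|bag| − 1 = 3, and hence tw(G) ≤ 3.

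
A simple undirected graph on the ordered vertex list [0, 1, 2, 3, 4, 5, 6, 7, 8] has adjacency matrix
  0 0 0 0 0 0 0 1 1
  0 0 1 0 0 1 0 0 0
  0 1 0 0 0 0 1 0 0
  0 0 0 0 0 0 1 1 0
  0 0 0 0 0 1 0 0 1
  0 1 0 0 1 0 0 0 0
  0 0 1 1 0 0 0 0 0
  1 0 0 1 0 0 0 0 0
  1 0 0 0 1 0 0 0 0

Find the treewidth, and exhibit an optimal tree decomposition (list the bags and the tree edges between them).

Each bag holds 3 vertices, so the decomposition has width 2, which upper-bounds the treewidth. Since 4–8–0–7–3–6–2–1–5–4 is a cycle in G, G is not acyclic. Forests are exactly the graphs of treewidth ≤ 1, so tw(G) ≥ 2. Therefore the treewidth is 2.

Treewidth 2.
One such decomposition:
Bags: B1 = {0, 4, 8}  B2 = {0, 4, 7}  B3 = {3, 4, 7}  B4 = {3, 4, 6}  B5 = {2, 4, 6}  B6 = {1, 2, 4}  B7 = {1, 4, 5}
Tree: B1–B2, B2–B3, B3–B4, B4–B5, B5–B6, B6–B7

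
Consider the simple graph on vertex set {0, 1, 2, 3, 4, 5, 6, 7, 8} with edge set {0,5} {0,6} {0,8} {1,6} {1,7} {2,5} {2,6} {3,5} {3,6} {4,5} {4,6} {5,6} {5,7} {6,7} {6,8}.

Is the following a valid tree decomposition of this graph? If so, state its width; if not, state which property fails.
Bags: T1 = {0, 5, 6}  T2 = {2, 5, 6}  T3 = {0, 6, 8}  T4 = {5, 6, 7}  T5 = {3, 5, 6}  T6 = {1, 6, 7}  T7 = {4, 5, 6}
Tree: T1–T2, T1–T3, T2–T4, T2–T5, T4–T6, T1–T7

Every vertex of G appears in some bag (union = {0, 1, 2, 3, 4, 5, 6, 7, 8}); every edge is covered by a bag; and for each vertex v the set of bags containing v is connected in the bag tree. The decomposition is therefore valid. The largest bag has 3 vertices, so the width is 2.

Yes; width 2.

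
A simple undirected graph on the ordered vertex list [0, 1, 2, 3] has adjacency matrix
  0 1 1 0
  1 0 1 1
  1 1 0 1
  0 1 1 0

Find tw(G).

2

A width-2 tree decomposition is:
Bags: B1 = {1, 2, 3}  B2 = {0, 1, 2}
Tree: B1–B2
Each bag holds 3 vertices, so the decomposition has width 2, which upper-bounds the treewidth. On the other hand G contains the 3-clique {0, 1, 2}. A clique must lie in a single bag of any decomposition, so no decomposition can have width below 2. The upper and lower bounds meet at 2, so that is the treewidth.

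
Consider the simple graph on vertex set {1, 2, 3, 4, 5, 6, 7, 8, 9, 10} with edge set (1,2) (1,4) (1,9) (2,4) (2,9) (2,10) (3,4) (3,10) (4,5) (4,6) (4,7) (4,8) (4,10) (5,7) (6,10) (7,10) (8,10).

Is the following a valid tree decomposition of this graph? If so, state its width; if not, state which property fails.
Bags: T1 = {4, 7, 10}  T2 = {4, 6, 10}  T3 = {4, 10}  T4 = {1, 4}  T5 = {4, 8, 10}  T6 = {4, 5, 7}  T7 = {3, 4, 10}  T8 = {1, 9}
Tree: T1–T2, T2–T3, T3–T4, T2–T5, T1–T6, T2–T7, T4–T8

No — vertex 2 appears in no bag.

A tree decomposition must satisfy three properties: every vertex lies in some bag; for every edge, both endpoints lie together in some bag; and for every vertex, the bags containing it form a connected subtree. Here vertex 2 appears in no bag, so the decomposition is invalid.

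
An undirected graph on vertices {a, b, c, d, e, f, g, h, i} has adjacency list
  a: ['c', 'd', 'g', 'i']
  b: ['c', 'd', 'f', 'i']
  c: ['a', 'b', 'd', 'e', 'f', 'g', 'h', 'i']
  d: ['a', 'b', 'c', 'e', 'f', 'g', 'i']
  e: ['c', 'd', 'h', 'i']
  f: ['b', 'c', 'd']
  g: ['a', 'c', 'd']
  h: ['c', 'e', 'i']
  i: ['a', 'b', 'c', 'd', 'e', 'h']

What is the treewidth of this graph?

3

A width-3 tree decomposition is:
Bags: B1 = {b, c, d, f}  B2 = {b, c, d, i}  B3 = {a, c, d, i}  B4 = {c, d, e, i}  B5 = {c, e, h, i}  B6 = {a, c, d, g}
Tree: B1–B2, B2–B3, B2–B4, B4–B5, B3–B6
The largest bag has 4 vertices, giving width 3; this decomposition certifies tw(G) ≤ 3. Conversely, {a, c, d, g} is a clique of size 4, and the vertices of any clique must share a bag in every tree decomposition; so some bag has ≥ 4 vertices and tw(G) ≥ 3. Combining the bounds, tw(G) = 3.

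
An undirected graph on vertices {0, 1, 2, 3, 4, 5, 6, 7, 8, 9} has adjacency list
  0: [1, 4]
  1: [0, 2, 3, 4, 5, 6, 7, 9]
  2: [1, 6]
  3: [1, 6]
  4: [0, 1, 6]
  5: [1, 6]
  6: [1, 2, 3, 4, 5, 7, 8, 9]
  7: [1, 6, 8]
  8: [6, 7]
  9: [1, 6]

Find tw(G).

2

A width-2 tree decomposition is:
Bags: B1 = {1, 6, 7}  B2 = {1, 3, 6}  B3 = {1, 5, 6}  B4 = {1, 4, 6}  B5 = {1, 6, 9}  B6 = {1, 2, 6}  B7 = {0, 1, 4}  B8 = {6, 7, 8}
Tree: B1–B2, B1–B3, B2–B4, B3–B5, B4–B6, B4–B7, B1–B8
Each bag holds 3 vertices, so the decomposition has width 2, which upper-bounds the treewidth. On the other hand G contains the 3-clique {6, 7, 8}. A clique must lie in a single bag of any decomposition, so no decomposition can have width below 2. Combining the bounds, tw(G) = 2.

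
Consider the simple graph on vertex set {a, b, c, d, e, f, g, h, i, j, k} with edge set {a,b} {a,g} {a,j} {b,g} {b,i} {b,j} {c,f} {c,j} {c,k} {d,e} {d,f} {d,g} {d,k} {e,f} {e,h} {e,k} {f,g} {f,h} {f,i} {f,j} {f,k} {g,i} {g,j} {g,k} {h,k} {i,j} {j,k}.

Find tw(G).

A width-3 tree decomposition is:
Bags: B1 = {c, f, j, k}  B2 = {f, g, j, k}  B3 = {d, f, g, k}  B4 = {f, g, i, j}  B5 = {b, g, i, j}  B6 = {d, e, f, k}  B7 = {e, f, h, k}  B8 = {a, b, g, j}
Tree: B1–B2, B2–B3, B2–B4, B4–B5, B3–B6, B6–B7, B5–B8
The largest bag has 4 vertices, giving width 3; this decomposition certifies tw(G) ≤ 3. Conversely, {a, b, g, j} is a clique of size 4, and the vertices of any clique must share a bag in every tree decomposition; so some bag has ≥ 4 vertices and tw(G) ≥ 3. Therefore the treewidth is 3.

3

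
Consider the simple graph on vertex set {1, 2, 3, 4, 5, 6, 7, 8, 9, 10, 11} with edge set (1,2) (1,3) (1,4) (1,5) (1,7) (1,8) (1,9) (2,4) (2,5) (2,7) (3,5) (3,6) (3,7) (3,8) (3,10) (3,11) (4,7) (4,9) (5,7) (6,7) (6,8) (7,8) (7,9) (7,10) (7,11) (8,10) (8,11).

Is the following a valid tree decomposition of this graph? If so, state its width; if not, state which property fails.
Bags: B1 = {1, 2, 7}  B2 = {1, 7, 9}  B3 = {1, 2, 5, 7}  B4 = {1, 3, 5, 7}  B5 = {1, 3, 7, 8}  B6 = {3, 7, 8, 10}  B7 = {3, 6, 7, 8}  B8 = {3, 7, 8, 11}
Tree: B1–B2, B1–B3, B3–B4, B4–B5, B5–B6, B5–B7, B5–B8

A tree decomposition must satisfy three properties: every vertex lies in some bag; for every edge, both endpoints lie together in some bag; and for every vertex, the bags containing it form a connected subtree. Here vertex 4 appears in no bag, so the decomposition is invalid.

No — vertex 4 appears in no bag.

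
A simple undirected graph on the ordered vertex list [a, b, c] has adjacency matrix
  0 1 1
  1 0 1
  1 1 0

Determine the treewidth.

A width-2 tree decomposition is:
Bags: B1 = {a, b, c}
Tree: (single bag)
A single bag containing all 3 vertices is trivially a valid decomposition of width 2. For the lower bound, the 3 vertices {a, b, c} are pairwise adjacent, and any tree decomposition puts a clique entirely inside one bag — forcing width ≥ 2. Hence tw(G) = 2 exactly.

2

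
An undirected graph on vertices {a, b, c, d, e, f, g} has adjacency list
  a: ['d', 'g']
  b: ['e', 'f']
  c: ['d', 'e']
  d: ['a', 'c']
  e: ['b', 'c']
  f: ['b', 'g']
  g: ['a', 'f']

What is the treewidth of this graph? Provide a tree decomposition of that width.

Treewidth 2.
One optimal decomposition is:
Bags: B1 = {a, f, g}  B2 = {a, b, f}  B3 = {a, b, e}  B4 = {a, c, e}  B5 = {a, c, d}
Tree: B1–B2, B2–B3, B3–B4, B4–B5

Every bag has size at most 3, so the width is 3 − 1 = 2 and tw(G) ≤ 2. The edges a–g–f–b–e–c–d–a form a cycle, so G is not a tree and its treewidth is at least 2. The upper and lower bounds meet at 2, so that is the treewidth.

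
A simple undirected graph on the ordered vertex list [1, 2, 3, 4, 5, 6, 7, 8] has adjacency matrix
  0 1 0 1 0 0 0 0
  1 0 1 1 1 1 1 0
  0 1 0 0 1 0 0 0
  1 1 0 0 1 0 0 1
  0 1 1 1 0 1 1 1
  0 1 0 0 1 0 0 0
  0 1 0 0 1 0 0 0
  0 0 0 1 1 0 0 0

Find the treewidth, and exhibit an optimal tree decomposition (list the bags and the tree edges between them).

Treewidth 2.
Bags: B1 = {2, 5, 6}  B2 = {2, 4, 5}  B3 = {4, 5, 8}  B4 = {1, 2, 4}  B5 = {2, 3, 5}  B6 = {2, 5, 7}
Tree: B1–B2, B2–B3, B2–B4, B1–B5, B5–B6

Every bag has size at most 3, so the width is 3 − 1 = 2 and tw(G) ≤ 2. Conversely, {4, 5, 8} is a clique of size 3, and the vertices of any clique must share a bag in every tree decomposition; so some bag has ≥ 3 vertices and tw(G) ≥ 2. Therefore the treewidth is 2.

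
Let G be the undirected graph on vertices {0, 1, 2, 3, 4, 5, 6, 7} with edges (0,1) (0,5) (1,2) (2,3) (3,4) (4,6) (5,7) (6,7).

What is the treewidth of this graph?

A width-2 tree decomposition is:
Bags: B1 = {5, 6, 7}  B2 = {4, 5, 6}  B3 = {3, 4, 5}  B4 = {2, 3, 5}  B5 = {1, 2, 5}  B6 = {0, 1, 5}
Tree: B1–B2, B2–B3, B3–B4, B4–B5, B5–B6
Every bag has size at most 3, so the width is 3 − 1 = 2 and tw(G) ≤ 2. For the lower bound, G contains the cycle 5–7–6–4–3–2–1–0–5, so G is not a forest; only forests have treewidth ≤ 1, hence tw(G) ≥ 2. Therefore the treewidth is 2.

2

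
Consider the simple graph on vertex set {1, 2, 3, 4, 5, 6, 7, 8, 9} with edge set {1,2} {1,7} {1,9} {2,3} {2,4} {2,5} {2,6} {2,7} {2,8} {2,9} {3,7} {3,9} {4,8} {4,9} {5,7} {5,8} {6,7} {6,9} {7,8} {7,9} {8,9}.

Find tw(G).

A width-3 tree decomposition is:
Bags: B1 = {2, 3, 7, 9}  B2 = {1, 2, 7, 9}  B3 = {2, 6, 7, 9}  B4 = {2, 7, 8, 9}  B5 = {2, 4, 8, 9}  B6 = {2, 5, 7, 8}
Tree: B1–B2, B2–B3, B1–B4, B4–B5, B4–B6
Every bag has size at most 4, so the width is 4 − 1 = 3 and tw(G) ≤ 3. For the lower bound, the 4 vertices {2, 4, 8, 9} are pairwise adjacent, and any tree decomposition puts a clique entirely inside one bag — forcing width ≥ 3. Hence tw(G) = 3 exactly.

3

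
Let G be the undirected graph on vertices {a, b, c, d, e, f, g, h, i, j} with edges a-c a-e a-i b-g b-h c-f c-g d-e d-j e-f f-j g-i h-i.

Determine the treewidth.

A width-2 tree decomposition is:
Bags: B1 = {d, e, j}  B2 = {e, f, j}  B3 = {a, e, f}  B4 = {a, c, f}  B5 = {a, c, i}  B6 = {c, g, i}  B7 = {g, h, i}  B8 = {b, g, h}
Tree: B1–B2, B2–B3, B3–B4, B4–B5, B5–B6, B6–B7, B7–B8
Every bag has size at most 3, so the width is 3 − 1 = 2 and tw(G) ≤ 2. Since d–j–f–e–d is a cycle in G, G is not acyclic. Forests are exactly the graphs of treewidth ≤ 1, so tw(G) ≥ 2. Combining the bounds, tw(G) = 2.

2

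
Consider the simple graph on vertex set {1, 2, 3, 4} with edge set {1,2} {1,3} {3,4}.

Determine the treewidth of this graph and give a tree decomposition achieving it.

Every bag has size at most 2, so the width is 2 − 1 = 1 and tw(G) ≤ 1. G has an edge, so its treewidth is at least 1. The upper and lower bounds meet at 1, so that is the treewidth.

Treewidth 1.
Bags: B1 = {3, 4}  B2 = {1, 3}  B3 = {1, 2}
Tree: B1–B2, B2–B3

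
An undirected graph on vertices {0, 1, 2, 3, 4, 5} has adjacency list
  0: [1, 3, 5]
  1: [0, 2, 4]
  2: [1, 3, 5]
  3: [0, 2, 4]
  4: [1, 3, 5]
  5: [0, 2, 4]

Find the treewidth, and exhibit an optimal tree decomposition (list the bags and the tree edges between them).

Every bag has size at most 4, so the width is 4 − 1 = 3 and tw(G) ≤ 3. For the lower bound: the 4 vertex sets {3,4}, {0,1}, {5}, {2} are disjoint, each induces a connected subgraph, and every pair is joined by at least one edge of G. Contracting each set to a single vertex therefore yields K_{4} as a minor, and since treewidth is minor-monotone, tw(G) ≥ tw(K_{4}) = 3. Hence tw(G) = 3 exactly.

Treewidth 3.
One such decomposition:
Bags: B1 = {1, 3, 4, 5}  B2 = {0, 1, 3, 5}  B3 = {1, 2, 3, 5}
Tree: B1–B2, B2–B3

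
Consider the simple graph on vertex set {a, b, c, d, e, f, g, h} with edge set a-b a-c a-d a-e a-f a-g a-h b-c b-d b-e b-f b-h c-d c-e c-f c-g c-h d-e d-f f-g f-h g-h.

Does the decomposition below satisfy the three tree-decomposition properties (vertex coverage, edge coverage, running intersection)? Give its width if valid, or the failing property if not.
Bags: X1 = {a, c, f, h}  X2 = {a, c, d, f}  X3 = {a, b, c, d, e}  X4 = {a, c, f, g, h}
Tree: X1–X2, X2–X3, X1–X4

A tree decomposition must satisfy three properties: every vertex lies in some bag; for every edge, both endpoints lie together in some bag; and for every vertex, the bags containing it form a connected subtree. Here edge (b,f) lies in no bag, so the decomposition is invalid.

No — edge (b,f) lies in no bag.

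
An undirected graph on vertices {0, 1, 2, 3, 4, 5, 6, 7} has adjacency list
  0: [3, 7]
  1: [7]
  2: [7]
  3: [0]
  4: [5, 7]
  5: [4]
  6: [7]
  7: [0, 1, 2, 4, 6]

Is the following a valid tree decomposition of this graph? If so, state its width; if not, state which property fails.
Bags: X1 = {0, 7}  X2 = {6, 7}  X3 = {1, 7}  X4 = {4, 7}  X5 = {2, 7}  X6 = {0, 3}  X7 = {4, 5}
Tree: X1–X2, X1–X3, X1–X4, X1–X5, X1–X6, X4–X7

Every vertex of G appears in some bag (union = {0, 1, 2, 3, 4, 5, 6, 7}); every edge is covered by a bag; and for each vertex v the set of bags containing v is connected in the bag tree. The decomposition is therefore valid. The largest bag has 2 vertices, so the width is 1.

Yes; width 1.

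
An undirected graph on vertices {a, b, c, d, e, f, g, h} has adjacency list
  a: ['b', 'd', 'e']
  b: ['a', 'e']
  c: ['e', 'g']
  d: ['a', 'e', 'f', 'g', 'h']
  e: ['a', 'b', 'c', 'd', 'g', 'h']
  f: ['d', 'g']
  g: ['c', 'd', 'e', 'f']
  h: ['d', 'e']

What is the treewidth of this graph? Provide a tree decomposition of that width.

Every bag has size at most 3, so the width is 3 − 1 = 2 and tw(G) ≤ 2. On the other hand G contains the 3-clique {d, e, g}. A clique must lie in a single bag of any decomposition, so no decomposition can have width below 2. Combining the bounds, tw(G) = 2.

Treewidth 2.
Bags: B1 = {a, d, e}  B2 = {a, b, e}  B3 = {d, e, h}  B4 = {d, e, g}  B5 = {d, f, g}  B6 = {c, e, g}
Tree: B1–B2, B1–B3, B1–B4, B4–B5, B4–B6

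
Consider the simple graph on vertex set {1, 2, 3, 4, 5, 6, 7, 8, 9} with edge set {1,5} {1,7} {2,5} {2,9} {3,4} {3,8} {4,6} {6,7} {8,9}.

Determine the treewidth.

2

A width-2 tree decomposition is:
Bags: B1 = {1, 2, 5}  B2 = {1, 2, 7}  B3 = {2, 6, 7}  B4 = {2, 4, 6}  B5 = {2, 3, 4}  B6 = {2, 3, 8}  B7 = {2, 8, 9}
Tree: B1–B2, B2–B3, B3–B4, B4–B5, B5–B6, B6–B7
Every bag has size at most 3, so the width is 3 − 1 = 2 and tw(G) ≤ 2. The edges 2–5–1–7–6–4–3–8–9–2 form a cycle, so G is not a tree and its treewidth is at least 2. Therefore the treewidth is 2.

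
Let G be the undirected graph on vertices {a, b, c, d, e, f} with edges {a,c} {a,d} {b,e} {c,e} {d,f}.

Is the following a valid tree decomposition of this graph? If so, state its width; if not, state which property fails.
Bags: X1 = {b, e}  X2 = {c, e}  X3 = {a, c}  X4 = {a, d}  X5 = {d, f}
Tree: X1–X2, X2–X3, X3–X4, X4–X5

Yes; width 1.

Checking the three conditions: (i) the bags cover all of {a, b, c, d, e, f}; (ii) for each edge, some bag contains both endpoints; (iii) the bags containing any fixed vertex form a subtree. All hold, so the decomposition is valid with width 2 − 1 = 1.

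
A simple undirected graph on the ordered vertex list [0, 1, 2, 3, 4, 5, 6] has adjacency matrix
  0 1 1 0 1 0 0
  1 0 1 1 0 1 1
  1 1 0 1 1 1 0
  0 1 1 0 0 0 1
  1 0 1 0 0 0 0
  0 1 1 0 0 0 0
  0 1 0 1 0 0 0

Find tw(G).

A width-2 tree decomposition is:
Bags: B1 = {1, 2, 3}  B2 = {0, 1, 2}  B3 = {0, 2, 4}  B4 = {1, 2, 5}  B5 = {1, 3, 6}
Tree: B1–B2, B2–B3, B2–B4, B1–B5
Each bag holds 3 vertices, so the decomposition has width 2, which upper-bounds the treewidth. On the other hand G contains the 3-clique {0, 1, 2}. A clique must lie in a single bag of any decomposition, so no decomposition can have width below 2. The upper and lower bounds meet at 2, so that is the treewidth.

2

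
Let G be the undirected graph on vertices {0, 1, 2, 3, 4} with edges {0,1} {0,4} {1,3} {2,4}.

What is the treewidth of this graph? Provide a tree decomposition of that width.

Treewidth 1.
One such decomposition:
Bags: B1 = {2, 4}  B2 = {0, 4}  B3 = {0, 1}  B4 = {1, 3}
Tree: B1–B2, B2–B3, B3–B4

The largest bag has 2 vertices, giving width 1; this decomposition certifies tw(G) ≤ 1. Any graph with an edge has treewidth ≥ 1, and G has the edge 2–4. The upper and lower bounds meet at 1, so that is the treewidth.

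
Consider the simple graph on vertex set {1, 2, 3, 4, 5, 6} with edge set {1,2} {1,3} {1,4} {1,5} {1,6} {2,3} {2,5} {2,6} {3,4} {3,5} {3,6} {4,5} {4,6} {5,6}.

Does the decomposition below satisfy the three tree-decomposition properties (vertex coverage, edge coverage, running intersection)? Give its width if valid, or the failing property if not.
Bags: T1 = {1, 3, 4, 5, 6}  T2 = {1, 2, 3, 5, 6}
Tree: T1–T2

Checking the three conditions: (i) the bags cover all of {1, 2, 3, 4, 5, 6}; (ii) for each edge, some bag contains both endpoints; (iii) the bags containing any fixed vertex form a subtree. All hold, so the decomposition is valid with width 5 − 1 = 4.

Yes; width 4.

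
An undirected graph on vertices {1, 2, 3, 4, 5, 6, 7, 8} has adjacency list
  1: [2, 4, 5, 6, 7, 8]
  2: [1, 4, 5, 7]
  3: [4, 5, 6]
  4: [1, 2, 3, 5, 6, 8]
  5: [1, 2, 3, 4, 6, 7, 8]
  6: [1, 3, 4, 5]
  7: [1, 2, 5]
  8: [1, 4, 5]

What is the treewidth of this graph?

A width-3 tree decomposition is:
Bags: B1 = {1, 2, 4, 5}  B2 = {1, 4, 5, 6}  B3 = {1, 2, 5, 7}  B4 = {1, 4, 5, 8}  B5 = {3, 4, 5, 6}
Tree: B1–B2, B1–B3, B1–B4, B2–B5
Each bag holds 4 vertices, so the decomposition has width 3, which upper-bounds the treewidth. Conversely, {1, 4, 5, 8} is a clique of size 4, and the vertices of any clique must share a bag in every tree decomposition; so some bag has ≥ 4 vertices and tw(G) ≥ 3. Hence tw(G) = 3 exactly.

3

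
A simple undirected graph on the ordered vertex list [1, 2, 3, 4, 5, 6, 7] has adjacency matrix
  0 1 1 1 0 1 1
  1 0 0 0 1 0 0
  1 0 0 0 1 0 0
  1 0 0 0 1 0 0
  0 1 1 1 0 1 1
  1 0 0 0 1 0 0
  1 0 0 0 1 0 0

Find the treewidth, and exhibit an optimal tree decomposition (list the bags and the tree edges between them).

Treewidth 2.
One such decomposition:
Bags: B1 = {1, 5, 7}  B2 = {1, 3, 5}  B3 = {1, 5, 6}  B4 = {1, 4, 5}  B5 = {1, 2, 5}
Tree: B1–B2, B2–B3, B3–B4, B4–B5

Each bag holds 3 vertices, so the decomposition has width 2, which upper-bounds the treewidth. Since 5–7–1–3–5 is a cycle in G, G is not acyclic. Forests are exactly the graphs of treewidth ≤ 1, so tw(G) ≥ 2. Combining the bounds, tw(G) = 2.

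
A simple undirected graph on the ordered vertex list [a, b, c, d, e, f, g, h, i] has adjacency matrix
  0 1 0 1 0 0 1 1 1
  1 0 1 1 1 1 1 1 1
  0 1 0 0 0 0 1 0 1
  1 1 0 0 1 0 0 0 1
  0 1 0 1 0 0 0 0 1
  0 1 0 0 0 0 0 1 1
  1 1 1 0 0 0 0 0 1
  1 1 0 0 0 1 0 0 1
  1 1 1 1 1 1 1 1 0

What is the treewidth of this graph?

3

A width-3 tree decomposition is:
Bags: B1 = {a, b, g, i}  B2 = {a, b, h, i}  B3 = {a, b, d, i}  B4 = {b, c, g, i}  B5 = {b, d, e, i}  B6 = {b, f, h, i}
Tree: B1–B2, B2–B3, B1–B4, B3–B5, B2–B6
Every bag has size at most 4, so the width is 4 − 1 = 3 and tw(G) ≤ 3. For the lower bound, the 4 vertices {a, b, d, i} are pairwise adjacent, and any tree decomposition puts a clique entirely inside one bag — forcing width ≥ 3. The upper and lower bounds meet at 3, so that is the treewidth.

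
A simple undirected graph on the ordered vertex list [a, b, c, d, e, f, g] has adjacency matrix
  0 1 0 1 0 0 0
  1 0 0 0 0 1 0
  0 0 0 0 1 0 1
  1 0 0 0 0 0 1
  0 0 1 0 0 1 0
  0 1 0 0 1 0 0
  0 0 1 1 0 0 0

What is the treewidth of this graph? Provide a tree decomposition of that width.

Each bag holds 3 vertices, so the decomposition has width 2, which upper-bounds the treewidth. The edges d–a–b–f–e–c–g–d form a cycle, so G is not a tree and its treewidth is at least 2. The upper and lower bounds meet at 2, so that is the treewidth.

Treewidth 2.
One optimal decomposition is:
Bags: B1 = {a, b, d}  B2 = {b, d, f}  B3 = {d, e, f}  B4 = {c, d, e}  B5 = {c, d, g}
Tree: B1–B2, B2–B3, B3–B4, B4–B5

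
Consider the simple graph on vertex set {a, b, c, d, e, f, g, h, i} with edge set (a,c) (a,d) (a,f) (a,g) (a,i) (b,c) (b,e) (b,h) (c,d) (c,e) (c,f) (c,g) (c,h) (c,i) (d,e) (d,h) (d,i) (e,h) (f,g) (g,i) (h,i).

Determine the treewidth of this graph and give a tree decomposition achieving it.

Every bag has size at most 4, so the width is 4 − 1 = 3 and tw(G) ≤ 3. On the other hand G contains the 4-clique {c, d, e, h}. A clique must lie in a single bag of any decomposition, so no decomposition can have width below 3. The upper and lower bounds meet at 3, so that is the treewidth.

Treewidth 3.
Bags: B1 = {a, c, d, i}  B2 = {c, d, h, i}  B3 = {a, c, g, i}  B4 = {c, d, e, h}  B5 = {b, c, e, h}  B6 = {a, c, f, g}
Tree: B1–B2, B1–B3, B2–B4, B4–B5, B3–B6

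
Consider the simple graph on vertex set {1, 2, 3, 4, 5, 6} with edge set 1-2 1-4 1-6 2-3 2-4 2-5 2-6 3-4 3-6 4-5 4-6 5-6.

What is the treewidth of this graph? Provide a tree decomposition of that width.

The largest bag has 4 vertices, giving width 3; this decomposition certifies tw(G) ≤ 3. Conversely, {1, 2, 4, 6} is a clique of size 4, and the vertices of any clique must share a bag in every tree decomposition; so some bag has ≥ 4 vertices and tw(G) ≥ 3. Therefore the treewidth is 3.

Treewidth 3.
One such decomposition:
Bags: B1 = {2, 4, 5, 6}  B2 = {1, 2, 4, 6}  B3 = {2, 3, 4, 6}
Tree: B1–B2, B2–B3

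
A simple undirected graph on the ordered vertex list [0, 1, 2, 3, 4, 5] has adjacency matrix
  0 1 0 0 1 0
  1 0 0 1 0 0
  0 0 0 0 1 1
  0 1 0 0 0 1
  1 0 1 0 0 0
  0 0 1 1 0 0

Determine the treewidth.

A width-2 tree decomposition is:
Bags: B1 = {0, 2, 4}  B2 = {0, 2, 5}  B3 = {0, 3, 5}  B4 = {0, 1, 3}
Tree: B1–B2, B2–B3, B3–B4
Every bag has size at most 3, so the width is 3 − 1 = 2 and tw(G) ≤ 2. For the lower bound, G contains the cycle 0–4–2–5–3–1–0, so G is not a forest; only forests have treewidth ≤ 1, hence tw(G) ≥ 2. The upper and lower bounds meet at 2, so that is the treewidth.

2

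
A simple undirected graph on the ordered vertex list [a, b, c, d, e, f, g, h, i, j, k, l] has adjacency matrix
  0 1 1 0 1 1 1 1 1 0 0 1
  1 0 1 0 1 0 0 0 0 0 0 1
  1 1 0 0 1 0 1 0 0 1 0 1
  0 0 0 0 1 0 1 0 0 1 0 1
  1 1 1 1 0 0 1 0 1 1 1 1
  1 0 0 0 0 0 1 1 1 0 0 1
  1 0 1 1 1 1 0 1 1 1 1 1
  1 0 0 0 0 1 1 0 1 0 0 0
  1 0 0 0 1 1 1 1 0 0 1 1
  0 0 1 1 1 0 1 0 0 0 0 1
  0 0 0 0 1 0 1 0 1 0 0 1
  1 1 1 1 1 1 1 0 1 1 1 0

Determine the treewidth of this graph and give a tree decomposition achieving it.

Treewidth 4.
One optimal decomposition is:
Bags: B1 = {a, e, g, i, l}  B2 = {a, c, e, g, l}  B3 = {a, f, g, i, l}  B4 = {a, f, g, h, i}  B5 = {e, g, i, k, l}  B6 = {a, b, c, e, l}  B7 = {c, e, g, j, l}  B8 = {d, e, g, j, l}
Tree: B1–B2, B1–B3, B3–B4, B1–B5, B2–B6, B2–B7, B7–B8

The largest bag has 5 vertices, giving width 4; this decomposition certifies tw(G) ≤ 4. Conversely, {a, f, g, h, i} is a clique of size 5, and the vertices of any clique must share a bag in every tree decomposition; so some bag has ≥ 5 vertices and tw(G) ≥ 4. Hence tw(G) = 4 exactly.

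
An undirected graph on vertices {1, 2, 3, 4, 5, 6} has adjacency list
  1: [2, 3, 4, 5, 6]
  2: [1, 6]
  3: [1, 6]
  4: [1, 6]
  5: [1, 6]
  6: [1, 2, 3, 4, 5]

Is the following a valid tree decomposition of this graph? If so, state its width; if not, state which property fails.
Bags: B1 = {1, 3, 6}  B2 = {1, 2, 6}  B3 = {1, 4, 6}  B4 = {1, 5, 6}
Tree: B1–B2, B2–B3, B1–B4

Yes; width 2.

Every vertex of G appears in some bag (union = {1, 2, 3, 4, 5, 6}); every edge is covered by a bag; and for each vertex v the set of bags containing v is connected in the bag tree. The decomposition is therefore valid. The largest bag has 3 vertices, so the width is 2.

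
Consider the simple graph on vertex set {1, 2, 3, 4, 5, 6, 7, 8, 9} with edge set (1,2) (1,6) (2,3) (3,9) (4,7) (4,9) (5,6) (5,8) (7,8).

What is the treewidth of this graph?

A width-2 tree decomposition is:
Bags: B1 = {5, 7, 8}  B2 = {4, 5, 7}  B3 = {4, 5, 9}  B4 = {3, 5, 9}  B5 = {2, 3, 5}  B6 = {1, 2, 5}  B7 = {1, 5, 6}
Tree: B1–B2, B2–B3, B3–B4, B4–B5, B5–B6, B6–B7
Every bag has size at most 3, so the width is 3 − 1 = 2 and tw(G) ≤ 2. Since 5–8–7–4–9–3–2–1–6–5 is a cycle in G, G is not acyclic. Forests are exactly the graphs of treewidth ≤ 1, so tw(G) ≥ 2. Hence tw(G) = 2 exactly.

2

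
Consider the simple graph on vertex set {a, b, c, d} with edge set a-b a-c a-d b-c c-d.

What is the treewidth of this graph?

2

A width-2 tree decomposition is:
Bags: B1 = {a, b, c}  B2 = {a, c, d}
Tree: B1–B2
The largest bag has 3 vertices, giving width 2; this decomposition certifies tw(G) ≤ 2. On the other hand G contains the 3-clique {a, c, d}. A clique must lie in a single bag of any decomposition, so no decomposition can have width below 2. Combining the bounds, tw(G) = 2.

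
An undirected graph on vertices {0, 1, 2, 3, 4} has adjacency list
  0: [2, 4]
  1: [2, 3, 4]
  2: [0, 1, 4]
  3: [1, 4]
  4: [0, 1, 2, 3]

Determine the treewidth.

2

A width-2 tree decomposition is:
Bags: B1 = {1, 3, 4}  B2 = {1, 2, 4}  B3 = {0, 2, 4}
Tree: B1–B2, B2–B3
The largest bag has 3 vertices, giving width 2; this decomposition certifies tw(G) ≤ 2. On the other hand G contains the 3-clique {0, 2, 4}. A clique must lie in a single bag of any decomposition, so no decomposition can have width below 2. Therefore the treewidth is 2.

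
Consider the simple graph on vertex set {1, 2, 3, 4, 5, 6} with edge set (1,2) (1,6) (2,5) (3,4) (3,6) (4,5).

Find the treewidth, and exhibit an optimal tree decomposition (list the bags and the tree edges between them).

Treewidth 2.
Bags: B1 = {2, 4, 5}  B2 = {1, 2, 4}  B3 = {1, 4, 6}  B4 = {3, 4, 6}
Tree: B1–B2, B2–B3, B3–B4

Each bag holds 3 vertices, so the decomposition has width 2, which upper-bounds the treewidth. Since 4–5–2–1–6–3–4 is a cycle in G, G is not acyclic. Forests are exactly the graphs of treewidth ≤ 1, so tw(G) ≥ 2. Hence tw(G) = 2 exactly.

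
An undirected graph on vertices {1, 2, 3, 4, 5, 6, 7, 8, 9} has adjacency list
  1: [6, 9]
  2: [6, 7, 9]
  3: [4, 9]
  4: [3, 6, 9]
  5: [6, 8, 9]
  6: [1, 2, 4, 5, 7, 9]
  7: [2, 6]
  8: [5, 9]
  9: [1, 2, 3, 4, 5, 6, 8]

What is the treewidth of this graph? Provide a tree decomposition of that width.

Treewidth 2.
One optimal decomposition is:
Bags: B1 = {4, 6, 9}  B2 = {3, 4, 9}  B3 = {5, 6, 9}  B4 = {1, 6, 9}  B5 = {2, 6, 9}  B6 = {5, 8, 9}  B7 = {2, 6, 7}
Tree: B1–B2, B1–B3, B3–B4, B3–B5, B3–B6, B5–B7

Each bag holds 3 vertices, so the decomposition has width 2, which upper-bounds the treewidth. For the lower bound, the 3 vertices {5, 8, 9} are pairwise adjacent, and any tree decomposition puts a clique entirely inside one bag — forcing width ≥ 2. Therefore the treewidth is 2.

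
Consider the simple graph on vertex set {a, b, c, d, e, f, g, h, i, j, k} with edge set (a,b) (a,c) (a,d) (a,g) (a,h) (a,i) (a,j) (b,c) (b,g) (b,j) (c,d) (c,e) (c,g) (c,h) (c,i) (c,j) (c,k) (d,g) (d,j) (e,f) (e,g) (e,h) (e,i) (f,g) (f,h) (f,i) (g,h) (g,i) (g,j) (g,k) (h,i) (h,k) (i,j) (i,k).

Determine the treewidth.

A width-4 tree decomposition is:
Bags: B1 = {a, c, g, i, j}  B2 = {a, c, g, h, i}  B3 = {a, b, c, g, j}  B4 = {c, g, h, i, k}  B5 = {a, c, d, g, j}  B6 = {c, e, g, h, i}  B7 = {e, f, g, h, i}
Tree: B1–B2, B1–B3, B2–B4, B3–B5, B4–B6, B6–B7
The largest bag has 5 vertices, giving width 4; this decomposition certifies tw(G) ≤ 4. On the other hand G contains the 5-clique {a, c, d, g, j}. A clique must lie in a single bag of any decomposition, so no decomposition can have width below 4. Hence tw(G) = 4 exactly.

4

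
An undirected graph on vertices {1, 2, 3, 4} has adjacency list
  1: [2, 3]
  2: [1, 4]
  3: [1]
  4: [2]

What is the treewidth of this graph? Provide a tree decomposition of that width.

Each bag holds 2 vertices, so the decomposition has width 1, which upper-bounds the treewidth. Any graph with an edge has treewidth ≥ 1, and G has the edge 4–2. The upper and lower bounds meet at 1, so that is the treewidth.

Treewidth 1.
Bags: B1 = {2, 4}  B2 = {1, 2}  B3 = {1, 3}
Tree: B1–B2, B2–B3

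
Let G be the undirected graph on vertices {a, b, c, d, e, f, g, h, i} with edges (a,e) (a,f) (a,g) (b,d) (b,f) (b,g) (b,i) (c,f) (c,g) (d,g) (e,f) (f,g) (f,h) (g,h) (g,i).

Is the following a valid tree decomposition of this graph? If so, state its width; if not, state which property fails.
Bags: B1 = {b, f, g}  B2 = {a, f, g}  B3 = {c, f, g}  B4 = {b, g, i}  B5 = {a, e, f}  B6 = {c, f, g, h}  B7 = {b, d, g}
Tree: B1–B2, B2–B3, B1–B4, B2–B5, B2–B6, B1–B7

No — bags containing vertex c are not connected in the tree.

A tree decomposition must satisfy three properties: every vertex lies in some bag; for every edge, both endpoints lie together in some bag; and for every vertex, the bags containing it form a connected subtree. Here bags containing vertex c are not connected in the tree, so the decomposition is invalid.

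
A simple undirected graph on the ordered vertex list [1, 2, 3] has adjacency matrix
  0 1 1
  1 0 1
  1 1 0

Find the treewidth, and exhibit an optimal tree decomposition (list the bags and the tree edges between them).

Treewidth 2.
One such decomposition:
Bags: B1 = {1, 2, 3}
Tree: (single bag)

With just one bag of size 3, the width is 3 − 1 = 2, so tw(G) ≤ 2. Conversely, {1, 2, 3} is a clique of size 3, and the vertices of any clique must share a bag in every tree decomposition; so some bag has ≥ 3 vertices and tw(G) ≥ 2. Combining the bounds, tw(G) = 2.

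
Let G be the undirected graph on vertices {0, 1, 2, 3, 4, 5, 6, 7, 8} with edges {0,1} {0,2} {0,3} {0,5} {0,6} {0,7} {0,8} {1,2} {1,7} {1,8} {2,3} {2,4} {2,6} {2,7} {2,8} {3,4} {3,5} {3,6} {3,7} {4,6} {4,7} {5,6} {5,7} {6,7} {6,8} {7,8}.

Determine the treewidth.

A width-4 tree decomposition is:
Bags: B1 = {0, 2, 6, 7, 8}  B2 = {0, 2, 3, 6, 7}  B3 = {0, 1, 2, 7, 8}  B4 = {2, 3, 4, 6, 7}  B5 = {0, 3, 5, 6, 7}
Tree: B1–B2, B1–B3, B2–B4, B2–B5
Each bag holds 5 vertices, so the decomposition has width 4, which upper-bounds the treewidth. Conversely, {0, 1, 2, 7, 8} is a clique of size 5, and the vertices of any clique must share a bag in every tree decomposition; so some bag has ≥ 5 vertices and tw(G) ≥ 4. Hence tw(G) = 4 exactly.

4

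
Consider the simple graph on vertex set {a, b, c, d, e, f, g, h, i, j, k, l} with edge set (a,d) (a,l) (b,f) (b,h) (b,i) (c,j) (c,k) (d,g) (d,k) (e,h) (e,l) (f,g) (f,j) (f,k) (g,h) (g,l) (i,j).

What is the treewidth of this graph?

A width-3 tree decomposition is:
Bags: B1 = {b, c, i, j}  B2 = {b, c, f, j}  B3 = {b, c, f, k}  B4 = {b, f, h, k}  B5 = {f, g, h, k}  B6 = {d, g, h, k}  B7 = {d, e, g, h}  B8 = {d, e, g, l}  B9 = {a, d, e, l}
Tree: B1–B2, B2–B3, B3–B4, B4–B5, B5–B6, B6–B7, B7–B8, B8–B9
Every bag has size at most 4, so the width is 4 − 1 = 3 and tw(G) ≤ 3. For the lower bound: the 4 vertex sets {c,i,j}, {b}, {f}, {d,g,h,k} are disjoint, each induces a connected subgraph, and every pair is joined by at least one edge of G. Contracting each set to a single vertex therefore yields K_{4} as a minor, and since treewidth is minor-monotone, tw(G) ≥ tw(K_{4}) = 3. Combining the bounds, tw(G) = 3.

3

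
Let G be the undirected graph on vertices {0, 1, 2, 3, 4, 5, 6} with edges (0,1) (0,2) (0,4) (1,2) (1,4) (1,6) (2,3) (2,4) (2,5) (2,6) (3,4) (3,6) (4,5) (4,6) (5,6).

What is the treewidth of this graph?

A width-3 tree decomposition is:
Bags: B1 = {1, 2, 4, 6}  B2 = {2, 3, 4, 6}  B3 = {2, 4, 5, 6}  B4 = {0, 1, 2, 4}
Tree: B1–B2, B1–B3, B1–B4
Each bag holds 4 vertices, so the decomposition has width 3, which upper-bounds the treewidth. For the lower bound, the 4 vertices {0, 1, 2, 4} are pairwise adjacent, and any tree decomposition puts a clique entirely inside one bag — forcing width ≥ 3. Hence tw(G) = 3 exactly.

3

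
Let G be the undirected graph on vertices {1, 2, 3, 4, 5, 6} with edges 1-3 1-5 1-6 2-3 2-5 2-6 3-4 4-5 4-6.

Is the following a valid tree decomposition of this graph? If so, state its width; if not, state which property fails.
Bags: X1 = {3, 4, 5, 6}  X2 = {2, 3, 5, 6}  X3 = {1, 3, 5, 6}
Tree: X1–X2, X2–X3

Vertex coverage: the bags together contain {1, 2, 3, 4, 5, 6}, the full vertex set. Edge coverage: each edge of G has both endpoints in at least one bag. Running intersection: for every vertex, the bags containing it form a connected subtree. All three properties hold, so this is a valid tree decomposition of width max|bag| − 1 = 3, and hence tw(G) ≤ 3.

Yes; width 3.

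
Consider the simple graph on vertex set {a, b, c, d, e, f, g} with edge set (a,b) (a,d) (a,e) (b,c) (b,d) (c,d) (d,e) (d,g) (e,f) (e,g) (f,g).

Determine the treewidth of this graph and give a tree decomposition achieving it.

Treewidth 2.
One such decomposition:
Bags: B1 = {a, d, e}  B2 = {a, b, d}  B3 = {d, e, g}  B4 = {e, f, g}  B5 = {b, c, d}
Tree: B1–B2, B1–B3, B3–B4, B2–B5

Each bag holds 3 vertices, so the decomposition has width 2, which upper-bounds the treewidth. Conversely, {d, e, g} is a clique of size 3, and the vertices of any clique must share a bag in every tree decomposition; so some bag has ≥ 3 vertices and tw(G) ≥ 2. Hence tw(G) = 2 exactly.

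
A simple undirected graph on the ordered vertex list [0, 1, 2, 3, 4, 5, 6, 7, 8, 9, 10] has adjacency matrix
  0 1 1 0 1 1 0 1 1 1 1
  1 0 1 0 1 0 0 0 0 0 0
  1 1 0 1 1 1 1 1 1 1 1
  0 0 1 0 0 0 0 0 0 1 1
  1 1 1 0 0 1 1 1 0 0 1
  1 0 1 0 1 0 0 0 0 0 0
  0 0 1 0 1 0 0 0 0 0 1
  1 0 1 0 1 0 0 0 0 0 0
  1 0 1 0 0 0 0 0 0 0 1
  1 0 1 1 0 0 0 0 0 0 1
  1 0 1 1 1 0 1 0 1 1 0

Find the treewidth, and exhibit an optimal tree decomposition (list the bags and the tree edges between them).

The largest bag has 4 vertices, giving width 3; this decomposition certifies tw(G) ≤ 3. For the lower bound, the 4 vertices {0, 2, 8, 10} are pairwise adjacent, and any tree decomposition puts a clique entirely inside one bag — forcing width ≥ 3. Hence tw(G) = 3 exactly.

Treewidth 3.
Bags: B1 = {0, 2, 4, 10}  B2 = {0, 2, 4, 7}  B3 = {0, 2, 9, 10}  B4 = {0, 1, 2, 4}  B5 = {0, 2, 8, 10}  B6 = {2, 3, 9, 10}  B7 = {0, 2, 4, 5}  B8 = {2, 4, 6, 10}
Tree: B1–B2, B1–B3, B1–B4, B1–B5, B3–B6, B2–B7, B1–B8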